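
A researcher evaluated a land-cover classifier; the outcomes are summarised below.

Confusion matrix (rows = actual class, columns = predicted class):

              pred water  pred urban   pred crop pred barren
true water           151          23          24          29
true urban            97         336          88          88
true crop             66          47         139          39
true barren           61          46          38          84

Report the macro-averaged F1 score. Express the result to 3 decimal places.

Per-class F1 score (2·TP/(2·TP+FP+FN)):
  water: TP=151, FP=97+66+61=224, FN=23+24+29=76 → 302/602 = 0.5017
  urban: TP=336, FP=23+47+46=116, FN=97+88+88=273 → 672/1061 = 0.6334
  crop: TP=139, FP=24+88+38=150, FN=66+47+39=152 → 278/580 = 0.4793
  barren: TP=84, FP=29+88+39=156, FN=61+46+38=145 → 168/469 = 0.3582
Macro-F1 score = mean = (0.5017 + 0.6334 + 0.4793 + 0.3582) / 4 = 0.493

0.493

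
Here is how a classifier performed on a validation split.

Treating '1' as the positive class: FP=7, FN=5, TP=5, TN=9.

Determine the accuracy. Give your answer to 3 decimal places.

Accuracy = (TP+TN)/N = (5+9)/26 = 0.538

0.538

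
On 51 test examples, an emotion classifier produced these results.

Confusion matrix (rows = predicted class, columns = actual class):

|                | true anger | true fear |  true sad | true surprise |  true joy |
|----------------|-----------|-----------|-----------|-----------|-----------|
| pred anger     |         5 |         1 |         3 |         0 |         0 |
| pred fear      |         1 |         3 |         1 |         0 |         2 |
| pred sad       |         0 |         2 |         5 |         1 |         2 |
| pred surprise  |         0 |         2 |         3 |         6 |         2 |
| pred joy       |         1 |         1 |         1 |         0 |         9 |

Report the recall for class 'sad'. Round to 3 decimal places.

Treat 'sad' as positive and all other classes as negative.
recall = TP/(TP+FN).
sad: TP=5, FN=3+1+3+1=8 → 5/13 = 0.3846

0.385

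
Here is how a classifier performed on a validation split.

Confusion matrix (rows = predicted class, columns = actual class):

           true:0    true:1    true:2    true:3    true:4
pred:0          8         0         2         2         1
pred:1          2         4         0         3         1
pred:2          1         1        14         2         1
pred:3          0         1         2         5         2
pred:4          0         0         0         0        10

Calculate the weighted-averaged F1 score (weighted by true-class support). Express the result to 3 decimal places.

0.668

Per-class F1 score (2·TP/(2·TP+FP+FN)):
  0: TP=8, FP=0+2+2+1=5, FN=2+1+0+0=3 → 16/24 = 0.6667
  1: TP=4, FP=2+0+3+1=6, FN=0+1+1+0=2 → 8/16 = 0.5000
  2: TP=14, FP=1+1+2+1=5, FN=2+0+2+0=4 → 28/37 = 0.7568
  3: TP=5, FP=0+1+2+2=5, FN=2+3+2+0=7 → 10/22 = 0.4545
  4: TP=10, FP=0+0+0+0=0, FN=1+1+1+2=5 → 20/25 = 0.8000
Weighted-F1 score = Σ (supportᵢ/N)·F1 scoreᵢ with N=62: (11/62)·0.6667 + (6/62)·0.5000 + (18/62)·0.7568 + (12/62)·0.4545 + (15/62)·0.8000 = 0.668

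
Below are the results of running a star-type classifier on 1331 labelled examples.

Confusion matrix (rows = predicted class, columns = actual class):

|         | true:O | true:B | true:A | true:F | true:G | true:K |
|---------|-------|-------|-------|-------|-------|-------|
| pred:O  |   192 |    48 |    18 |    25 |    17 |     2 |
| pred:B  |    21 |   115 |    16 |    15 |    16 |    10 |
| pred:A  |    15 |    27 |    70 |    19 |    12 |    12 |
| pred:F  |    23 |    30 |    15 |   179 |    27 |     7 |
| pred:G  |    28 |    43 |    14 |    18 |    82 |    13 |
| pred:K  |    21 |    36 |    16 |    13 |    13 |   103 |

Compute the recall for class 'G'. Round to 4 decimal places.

Take TP from the diagonal, FP from the rest of the 'G' prediction marginal, FN from the rest of the 'G' actual marginal.
recall = TP/(TP+FN).
G: TP=82, FN=17+16+12+27+13=85 → 82/167 = 0.49102

0.4910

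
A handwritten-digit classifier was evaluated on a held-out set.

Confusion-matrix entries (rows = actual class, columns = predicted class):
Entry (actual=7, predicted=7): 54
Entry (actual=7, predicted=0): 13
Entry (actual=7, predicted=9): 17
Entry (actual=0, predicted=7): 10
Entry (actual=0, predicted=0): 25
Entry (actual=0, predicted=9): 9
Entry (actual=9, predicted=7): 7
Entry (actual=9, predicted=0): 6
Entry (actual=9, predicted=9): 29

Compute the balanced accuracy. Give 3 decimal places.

0.634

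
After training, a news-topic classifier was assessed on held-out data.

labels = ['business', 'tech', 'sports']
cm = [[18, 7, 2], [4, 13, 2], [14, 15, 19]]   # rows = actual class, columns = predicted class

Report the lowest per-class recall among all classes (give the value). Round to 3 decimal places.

Per-class recall (TP/(TP+FN)):
  business: TP=18, FN=7+2=9 → 18/27 = 0.6667
  tech: TP=13, FN=4+2=6 → 13/19 = 0.6842
  sports: TP=19, FN=14+15=29 → 19/48 = 0.3958
Lowest is class 'sports' with recall = 0.396.

0.396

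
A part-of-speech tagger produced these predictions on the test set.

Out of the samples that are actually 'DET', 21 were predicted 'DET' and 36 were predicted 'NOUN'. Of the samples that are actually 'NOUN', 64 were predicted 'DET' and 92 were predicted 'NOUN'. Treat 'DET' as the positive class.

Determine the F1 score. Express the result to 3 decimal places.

0.296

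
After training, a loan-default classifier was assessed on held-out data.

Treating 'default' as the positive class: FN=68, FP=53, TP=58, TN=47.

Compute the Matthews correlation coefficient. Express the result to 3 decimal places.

MCC = (TP·TN − FP·FN) / √((TP+FP)(TP+FN)(TN+FP)(TN+FN))
Numerator = 58·47 − 53·68 = -878
Denominator = √(111·126·100·115) = √160839000 = 12682.2317
MCC = -878 / 12682.2317 = -0.069

-0.069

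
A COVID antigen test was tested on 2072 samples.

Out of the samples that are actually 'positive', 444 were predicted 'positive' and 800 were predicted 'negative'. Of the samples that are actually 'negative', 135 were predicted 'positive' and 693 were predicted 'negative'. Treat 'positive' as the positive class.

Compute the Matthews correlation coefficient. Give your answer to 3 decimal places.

0.212

MCC = (TP·TN − FP·FN) / √((TP+FP)(TP+FN)(TN+FP)(TN+FN))
Numerator = 444·693 − 135·800 = 199692
Denominator = √(579·1244·828·1493) = √890408072304 = 943614.3663
MCC = 199692 / 943614.3663 = 0.212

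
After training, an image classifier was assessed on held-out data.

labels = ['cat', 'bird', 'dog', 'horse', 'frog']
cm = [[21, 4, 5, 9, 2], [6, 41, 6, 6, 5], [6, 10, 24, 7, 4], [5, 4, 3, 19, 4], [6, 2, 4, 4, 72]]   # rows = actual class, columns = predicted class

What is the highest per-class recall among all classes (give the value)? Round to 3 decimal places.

0.818

Per-class recall (TP/(TP+FN)):
  cat: TP=21, FN=4+5+9+2=20 → 21/41 = 0.5122
  bird: TP=41, FN=6+6+6+5=23 → 41/64 = 0.6406
  dog: TP=24, FN=6+10+7+4=27 → 24/51 = 0.4706
  horse: TP=19, FN=5+4+3+4=16 → 19/35 = 0.5429
  frog: TP=72, FN=6+2+4+4=16 → 72/88 = 0.8182
Highest is class 'frog' with recall = 0.818.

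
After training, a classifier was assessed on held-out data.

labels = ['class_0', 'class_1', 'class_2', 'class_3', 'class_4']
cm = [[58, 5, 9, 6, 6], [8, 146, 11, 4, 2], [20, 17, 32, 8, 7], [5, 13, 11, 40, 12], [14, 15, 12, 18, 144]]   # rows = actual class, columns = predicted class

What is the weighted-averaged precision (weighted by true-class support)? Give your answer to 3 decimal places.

Per-class precision (TP/(TP+FP)):
  class_0: TP=58, FP=8+20+5+14=47 → 58/105 = 0.5524
  class_1: TP=146, FP=5+17+13+15=50 → 146/196 = 0.7449
  class_2: TP=32, FP=9+11+11+12=43 → 32/75 = 0.4267
  class_3: TP=40, FP=6+4+8+18=36 → 40/76 = 0.5263
  class_4: TP=144, FP=6+2+7+12=27 → 144/171 = 0.8421
Weighted-precision = Σ (supportᵢ/N)·precisionᵢ with N=623: (84/623)·0.5524 + (171/623)·0.7449 + (84/623)·0.4267 + (81/623)·0.5263 + (203/623)·0.8421 = 0.679

0.679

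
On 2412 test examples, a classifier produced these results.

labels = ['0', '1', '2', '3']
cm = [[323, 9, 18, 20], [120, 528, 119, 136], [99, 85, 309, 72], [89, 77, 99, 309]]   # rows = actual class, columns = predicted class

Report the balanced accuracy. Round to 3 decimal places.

Balanced accuracy = mean of per-class recall.
  0: recall = 323/370 = 0.8730
  1: recall = 528/903 = 0.5847
  2: recall = 309/565 = 0.5469
  3: recall = 309/574 = 0.5383
Mean = (0.8730 + 0.5847 + 0.5469 + 0.5383) / 4 = 0.636

0.636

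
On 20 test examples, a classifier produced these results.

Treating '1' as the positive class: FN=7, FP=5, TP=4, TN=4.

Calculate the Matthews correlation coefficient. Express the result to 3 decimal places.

-0.192

MCC = (TP·TN − FP·FN) / √((TP+FP)(TP+FN)(TN+FP)(TN+FN))
Numerator = 4·4 − 5·7 = -19
Denominator = √(9·11·9·11) = √9801 = 99.0000
MCC = -19 / 99.0000 = -0.192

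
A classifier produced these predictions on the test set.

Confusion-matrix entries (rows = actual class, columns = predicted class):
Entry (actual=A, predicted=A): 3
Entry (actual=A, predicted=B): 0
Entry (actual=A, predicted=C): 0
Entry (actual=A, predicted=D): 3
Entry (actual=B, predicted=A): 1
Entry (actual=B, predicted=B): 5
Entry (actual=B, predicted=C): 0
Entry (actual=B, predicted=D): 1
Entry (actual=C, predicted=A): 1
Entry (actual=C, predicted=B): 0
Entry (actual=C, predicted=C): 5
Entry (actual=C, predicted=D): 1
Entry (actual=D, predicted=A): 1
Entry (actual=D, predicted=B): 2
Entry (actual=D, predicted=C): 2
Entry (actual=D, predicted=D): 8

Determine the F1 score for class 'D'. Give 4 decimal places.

0.6154

Take TP from the diagonal, FP from the rest of the 'D' prediction marginal, FN from the rest of the 'D' actual marginal.
F1 score = 2·TP/(2·TP+FP+FN).
D: TP=8, FP=3+1+1=5, FN=1+2+2=5 → 16/26 = 0.61538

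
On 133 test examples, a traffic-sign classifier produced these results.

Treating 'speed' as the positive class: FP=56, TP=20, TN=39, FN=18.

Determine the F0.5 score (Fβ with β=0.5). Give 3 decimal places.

Fβ = (1+β²)·TP / ((1+β²)·TP + β²·FN + FP), with β²=1/4
= 1.25·20 / (1.25·20 + 0.25·18 + 56) = 0.292

0.292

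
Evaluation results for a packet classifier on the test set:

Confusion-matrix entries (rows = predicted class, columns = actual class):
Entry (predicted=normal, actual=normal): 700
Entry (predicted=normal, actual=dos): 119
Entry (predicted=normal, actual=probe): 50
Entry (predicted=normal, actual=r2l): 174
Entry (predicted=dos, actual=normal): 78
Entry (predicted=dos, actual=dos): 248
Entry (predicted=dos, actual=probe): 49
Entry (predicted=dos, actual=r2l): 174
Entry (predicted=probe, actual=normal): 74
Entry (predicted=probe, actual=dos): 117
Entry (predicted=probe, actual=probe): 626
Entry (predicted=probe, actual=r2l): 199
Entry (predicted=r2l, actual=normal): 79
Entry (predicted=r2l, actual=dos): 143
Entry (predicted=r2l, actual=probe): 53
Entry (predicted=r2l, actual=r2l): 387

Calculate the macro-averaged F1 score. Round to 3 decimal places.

Per-class F1 score (2·TP/(2·TP+FP+FN)):
  normal: TP=700, FP=119+50+174=343, FN=78+74+79=231 → 1400/1974 = 0.7092
  dos: TP=248, FP=78+49+174=301, FN=119+117+143=379 → 496/1176 = 0.4218
  probe: TP=626, FP=74+117+199=390, FN=50+49+53=152 → 1252/1794 = 0.6979
  r2l: TP=387, FP=79+143+53=275, FN=174+174+199=547 → 774/1596 = 0.4850
Macro-F1 score = mean = (0.7092 + 0.4218 + 0.6979 + 0.4850) / 4 = 0.578

0.578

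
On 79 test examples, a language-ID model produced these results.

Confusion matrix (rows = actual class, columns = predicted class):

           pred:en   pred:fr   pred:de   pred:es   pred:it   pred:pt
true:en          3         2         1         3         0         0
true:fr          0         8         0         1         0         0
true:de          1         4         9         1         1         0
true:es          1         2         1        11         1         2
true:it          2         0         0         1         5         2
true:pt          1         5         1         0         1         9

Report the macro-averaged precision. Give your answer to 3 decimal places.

0.578

Per-class precision (TP/(TP+FP)):
  en: TP=3, FP=0+1+1+2+1=5 → 3/8 = 0.3750
  fr: TP=8, FP=2+4+2+0+5=13 → 8/21 = 0.3810
  de: TP=9, FP=1+0+1+0+1=3 → 9/12 = 0.7500
  es: TP=11, FP=3+1+1+1+0=6 → 11/17 = 0.6471
  it: TP=5, FP=0+0+1+1+1=3 → 5/8 = 0.6250
  pt: TP=9, FP=0+0+0+2+2=4 → 9/13 = 0.6923
Macro-precision = mean = (0.3750 + 0.3810 + 0.7500 + 0.6471 + 0.6250 + 0.6923) / 6 = 0.578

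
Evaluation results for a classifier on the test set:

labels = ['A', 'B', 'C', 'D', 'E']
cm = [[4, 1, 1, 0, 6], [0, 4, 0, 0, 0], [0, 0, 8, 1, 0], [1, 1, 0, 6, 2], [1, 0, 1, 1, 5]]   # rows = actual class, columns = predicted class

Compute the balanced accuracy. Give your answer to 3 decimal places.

0.689

Balanced accuracy = mean of per-class recall.
  A: recall = 4/12 = 0.3333
  B: recall = 4/4 = 1.0000
  C: recall = 8/9 = 0.8889
  D: recall = 6/10 = 0.6000
  E: recall = 5/8 = 0.6250
Mean = (0.3333 + 1.0000 + 0.8889 + 0.6000 + 0.6250) / 5 = 0.689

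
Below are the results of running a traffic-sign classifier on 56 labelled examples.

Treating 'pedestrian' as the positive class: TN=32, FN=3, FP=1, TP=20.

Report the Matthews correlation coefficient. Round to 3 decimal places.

MCC = (TP·TN − FP·FN) / √((TP+FP)(TP+FN)(TN+FP)(TN+FN))
Numerator = 20·32 − 1·3 = 637
Denominator = √(21·23·33·35) = √557865 = 746.9036
MCC = 637 / 746.9036 = 0.853

0.853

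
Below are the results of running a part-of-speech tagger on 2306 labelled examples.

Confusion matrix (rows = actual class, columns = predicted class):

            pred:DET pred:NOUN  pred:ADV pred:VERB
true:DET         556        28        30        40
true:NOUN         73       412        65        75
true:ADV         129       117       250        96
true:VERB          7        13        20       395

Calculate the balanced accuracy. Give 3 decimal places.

0.710

Balanced accuracy = mean of per-class recall.
  DET: recall = 556/654 = 0.8502
  NOUN: recall = 412/625 = 0.6592
  ADV: recall = 250/592 = 0.4223
  VERB: recall = 395/435 = 0.9080
Mean = (0.8502 + 0.6592 + 0.4223 + 0.9080) / 4 = 0.710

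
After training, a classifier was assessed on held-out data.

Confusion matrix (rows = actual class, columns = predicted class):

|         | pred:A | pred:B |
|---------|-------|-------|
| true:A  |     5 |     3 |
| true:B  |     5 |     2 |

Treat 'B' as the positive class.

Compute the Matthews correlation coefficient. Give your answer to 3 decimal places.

MCC = (TP·TN − FP·FN) / √((TP+FP)(TP+FN)(TN+FP)(TN+FN))
Numerator = 2·5 − 3·5 = -5
Denominator = √(5·7·8·10) = √2800 = 52.9150
MCC = -5 / 52.9150 = -0.094

-0.094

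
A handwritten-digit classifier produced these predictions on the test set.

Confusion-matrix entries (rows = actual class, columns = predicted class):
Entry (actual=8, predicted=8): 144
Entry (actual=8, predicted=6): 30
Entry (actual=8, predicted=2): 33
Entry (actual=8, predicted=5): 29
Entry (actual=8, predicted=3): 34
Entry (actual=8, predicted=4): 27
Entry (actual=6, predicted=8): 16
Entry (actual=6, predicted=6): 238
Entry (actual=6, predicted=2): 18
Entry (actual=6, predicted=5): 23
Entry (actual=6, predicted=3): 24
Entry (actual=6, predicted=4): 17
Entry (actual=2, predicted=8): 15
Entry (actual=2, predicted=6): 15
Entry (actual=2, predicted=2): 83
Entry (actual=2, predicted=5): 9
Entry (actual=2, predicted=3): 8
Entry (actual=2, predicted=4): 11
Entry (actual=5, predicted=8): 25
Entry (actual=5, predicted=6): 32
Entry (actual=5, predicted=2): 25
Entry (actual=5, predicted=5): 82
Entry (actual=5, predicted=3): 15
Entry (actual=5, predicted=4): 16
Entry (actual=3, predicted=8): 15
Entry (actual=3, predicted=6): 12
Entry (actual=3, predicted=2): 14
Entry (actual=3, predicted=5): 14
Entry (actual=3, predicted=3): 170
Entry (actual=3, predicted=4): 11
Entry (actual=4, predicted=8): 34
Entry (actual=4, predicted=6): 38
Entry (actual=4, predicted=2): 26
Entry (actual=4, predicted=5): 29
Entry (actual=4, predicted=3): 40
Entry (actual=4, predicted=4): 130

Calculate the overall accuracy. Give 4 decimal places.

Accuracy = trace / total = (144+238+83+82+170+130=847) / 1502 = 847/1502 = 0.5639

0.5639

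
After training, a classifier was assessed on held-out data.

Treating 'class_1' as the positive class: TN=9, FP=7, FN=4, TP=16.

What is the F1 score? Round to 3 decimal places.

0.744

Precision = TP/(TP+FP) = 16/23 = 0.6957
Recall = TP/(TP+FN) = 16/20 = 0.8000
F1 = 2·TP/(2·TP+FP+FN) = 32/43 = 0.744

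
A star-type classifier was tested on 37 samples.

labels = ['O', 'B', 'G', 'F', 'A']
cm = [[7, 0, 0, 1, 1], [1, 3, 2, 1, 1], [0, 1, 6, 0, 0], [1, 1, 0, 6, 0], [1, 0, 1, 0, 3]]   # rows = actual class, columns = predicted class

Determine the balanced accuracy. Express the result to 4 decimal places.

Balanced accuracy = mean of per-class recall.
  O: recall = 7/9 = 0.77778
  B: recall = 3/8 = 0.37500
  G: recall = 6/7 = 0.85714
  F: recall = 6/8 = 0.75000
  A: recall = 3/5 = 0.60000
Mean = (0.77778 + 0.37500 + 0.85714 + 0.75000 + 0.60000) / 5 = 0.6720

0.6720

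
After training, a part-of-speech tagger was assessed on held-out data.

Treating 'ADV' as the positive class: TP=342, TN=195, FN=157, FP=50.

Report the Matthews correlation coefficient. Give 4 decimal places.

0.4530

MCC = (TP·TN − FP·FN) / √((TP+FP)(TP+FN)(TN+FP)(TN+FN))
Numerator = 342·195 − 50·157 = 58840
Denominator = √(392·499·245·352) = √16869233920 = 129881.6150
MCC = 58840 / 129881.6150 = 0.4530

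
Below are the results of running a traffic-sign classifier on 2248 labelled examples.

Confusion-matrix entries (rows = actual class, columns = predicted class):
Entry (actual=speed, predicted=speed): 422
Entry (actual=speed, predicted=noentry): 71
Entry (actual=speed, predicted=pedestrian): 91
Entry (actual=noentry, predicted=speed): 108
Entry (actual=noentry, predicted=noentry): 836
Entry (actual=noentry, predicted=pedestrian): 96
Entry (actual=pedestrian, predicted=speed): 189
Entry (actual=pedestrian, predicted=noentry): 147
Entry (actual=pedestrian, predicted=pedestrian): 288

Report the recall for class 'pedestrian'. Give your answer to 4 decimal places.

recall = TP/(TP+FN).
pedestrian: TP=288, FN=189+147=336 → 288/624 = 0.46154

0.4615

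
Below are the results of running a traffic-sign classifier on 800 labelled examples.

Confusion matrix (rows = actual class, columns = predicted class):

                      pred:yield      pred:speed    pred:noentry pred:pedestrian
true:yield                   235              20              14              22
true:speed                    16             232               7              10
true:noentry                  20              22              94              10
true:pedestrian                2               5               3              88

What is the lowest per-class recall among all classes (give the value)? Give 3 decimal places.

0.644

Per-class recall (TP/(TP+FN)):
  yield: TP=235, FN=20+14+22=56 → 235/291 = 0.8076
  speed: TP=232, FN=16+7+10=33 → 232/265 = 0.8755
  noentry: TP=94, FN=20+22+10=52 → 94/146 = 0.6438
  pedestrian: TP=88, FN=2+5+3=10 → 88/98 = 0.8980
Lowest is class 'noentry' with recall = 0.644.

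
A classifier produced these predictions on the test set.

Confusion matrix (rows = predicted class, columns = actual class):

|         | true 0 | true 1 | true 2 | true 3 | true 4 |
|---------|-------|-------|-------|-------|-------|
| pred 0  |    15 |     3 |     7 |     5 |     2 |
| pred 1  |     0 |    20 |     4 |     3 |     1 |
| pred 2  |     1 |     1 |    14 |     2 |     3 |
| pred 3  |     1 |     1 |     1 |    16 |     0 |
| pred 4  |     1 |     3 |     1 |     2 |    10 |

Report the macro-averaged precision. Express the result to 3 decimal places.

Per-class precision (TP/(TP+FP)):
  0: TP=15, FP=3+7+5+2=17 → 15/32 = 0.4688
  1: TP=20, FP=0+4+3+1=8 → 20/28 = 0.7143
  2: TP=14, FP=1+1+2+3=7 → 14/21 = 0.6667
  3: TP=16, FP=1+1+1+0=3 → 16/19 = 0.8421
  4: TP=10, FP=1+3+1+2=7 → 10/17 = 0.5882
Macro-precision = mean = (0.4688 + 0.7143 + 0.6667 + 0.8421 + 0.5882) / 5 = 0.656

0.656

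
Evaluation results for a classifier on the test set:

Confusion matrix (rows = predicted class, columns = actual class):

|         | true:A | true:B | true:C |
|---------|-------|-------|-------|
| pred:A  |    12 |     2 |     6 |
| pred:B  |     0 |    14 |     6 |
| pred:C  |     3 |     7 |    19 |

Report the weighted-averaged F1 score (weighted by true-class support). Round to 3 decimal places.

0.651

Per-class F1 score (2·TP/(2·TP+FP+FN)):
  A: TP=12, FP=2+6=8, FN=0+3=3 → 24/35 = 0.6857
  B: TP=14, FP=0+6=6, FN=2+7=9 → 28/43 = 0.6512
  C: TP=19, FP=3+7=10, FN=6+6=12 → 38/60 = 0.6333
Weighted-F1 score = Σ (supportᵢ/N)·F1 scoreᵢ with N=69: (15/69)·0.6857 + (23/69)·0.6512 + (31/69)·0.6333 = 0.651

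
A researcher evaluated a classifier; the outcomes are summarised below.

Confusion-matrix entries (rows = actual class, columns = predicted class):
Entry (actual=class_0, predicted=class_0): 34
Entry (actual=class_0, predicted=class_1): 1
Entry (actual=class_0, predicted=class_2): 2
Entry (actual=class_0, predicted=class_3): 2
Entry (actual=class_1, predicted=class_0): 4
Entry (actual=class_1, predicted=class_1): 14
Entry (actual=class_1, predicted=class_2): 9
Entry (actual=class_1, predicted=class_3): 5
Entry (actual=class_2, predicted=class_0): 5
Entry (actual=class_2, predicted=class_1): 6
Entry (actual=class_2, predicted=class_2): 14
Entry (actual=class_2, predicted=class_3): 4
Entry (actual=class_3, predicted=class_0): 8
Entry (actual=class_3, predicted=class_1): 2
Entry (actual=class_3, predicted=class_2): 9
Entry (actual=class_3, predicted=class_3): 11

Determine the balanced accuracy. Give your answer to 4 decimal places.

0.5397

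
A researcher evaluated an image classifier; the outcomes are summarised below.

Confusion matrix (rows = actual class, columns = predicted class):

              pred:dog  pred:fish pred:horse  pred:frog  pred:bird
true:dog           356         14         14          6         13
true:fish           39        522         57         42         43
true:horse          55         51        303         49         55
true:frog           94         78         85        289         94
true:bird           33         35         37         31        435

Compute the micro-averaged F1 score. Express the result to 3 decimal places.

0.673

Micro-averaging pools counts across classes: ΣTP=1905, ΣFP=925, ΣFN=925.
Micro-F1 score = 2·TP/(2·TP+FP+FN) on pooled counts = 0.673 (equals overall accuracy in single-label multiclass).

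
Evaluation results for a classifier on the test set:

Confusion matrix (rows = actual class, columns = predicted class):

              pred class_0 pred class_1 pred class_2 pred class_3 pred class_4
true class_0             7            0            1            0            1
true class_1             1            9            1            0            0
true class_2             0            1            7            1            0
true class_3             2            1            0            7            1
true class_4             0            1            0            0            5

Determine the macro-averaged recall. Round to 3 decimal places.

0.769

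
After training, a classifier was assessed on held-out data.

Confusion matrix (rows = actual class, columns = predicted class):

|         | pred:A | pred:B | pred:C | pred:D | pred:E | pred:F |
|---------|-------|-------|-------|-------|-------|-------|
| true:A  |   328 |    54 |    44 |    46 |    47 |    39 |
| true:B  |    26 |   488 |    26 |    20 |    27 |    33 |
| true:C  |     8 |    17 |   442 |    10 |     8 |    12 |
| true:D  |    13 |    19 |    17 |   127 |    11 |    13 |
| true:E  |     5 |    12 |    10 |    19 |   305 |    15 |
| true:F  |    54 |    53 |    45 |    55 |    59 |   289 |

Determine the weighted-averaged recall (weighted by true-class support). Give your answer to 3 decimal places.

0.708

Per-class recall (TP/(TP+FN)):
  A: TP=328, FN=54+44+46+47+39=230 → 328/558 = 0.5878
  B: TP=488, FN=26+26+20+27+33=132 → 488/620 = 0.7871
  C: TP=442, FN=8+17+10+8+12=55 → 442/497 = 0.8893
  D: TP=127, FN=13+19+17+11+13=73 → 127/200 = 0.6350
  E: TP=305, FN=5+12+10+19+15=61 → 305/366 = 0.8333
  F: TP=289, FN=54+53+45+55+59=266 → 289/555 = 0.5207
Weighted-recall = Σ (supportᵢ/N)·recallᵢ with N=2796: (558/2796)·0.5878 + (620/2796)·0.7871 + (497/2796)·0.8893 + (200/2796)·0.6350 + (366/2796)·0.8333 + (555/2796)·0.5207 = 0.708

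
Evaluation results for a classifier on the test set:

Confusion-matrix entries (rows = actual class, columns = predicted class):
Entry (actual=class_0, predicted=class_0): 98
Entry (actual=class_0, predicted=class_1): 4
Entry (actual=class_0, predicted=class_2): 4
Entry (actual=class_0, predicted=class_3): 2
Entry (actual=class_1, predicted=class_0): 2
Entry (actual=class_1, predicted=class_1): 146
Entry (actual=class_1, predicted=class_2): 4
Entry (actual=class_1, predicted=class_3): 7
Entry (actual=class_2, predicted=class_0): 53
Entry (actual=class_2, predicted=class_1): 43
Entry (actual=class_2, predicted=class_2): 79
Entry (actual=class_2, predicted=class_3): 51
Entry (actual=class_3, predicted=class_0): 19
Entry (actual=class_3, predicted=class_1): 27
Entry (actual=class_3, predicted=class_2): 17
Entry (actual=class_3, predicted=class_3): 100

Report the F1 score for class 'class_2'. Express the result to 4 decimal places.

Treat 'class_2' as positive and all other classes as negative.
F1 score = 2·TP/(2·TP+FP+FN).
class_2: TP=79, FP=4+4+17=25, FN=53+43+51=147 → 158/330 = 0.47879

0.4788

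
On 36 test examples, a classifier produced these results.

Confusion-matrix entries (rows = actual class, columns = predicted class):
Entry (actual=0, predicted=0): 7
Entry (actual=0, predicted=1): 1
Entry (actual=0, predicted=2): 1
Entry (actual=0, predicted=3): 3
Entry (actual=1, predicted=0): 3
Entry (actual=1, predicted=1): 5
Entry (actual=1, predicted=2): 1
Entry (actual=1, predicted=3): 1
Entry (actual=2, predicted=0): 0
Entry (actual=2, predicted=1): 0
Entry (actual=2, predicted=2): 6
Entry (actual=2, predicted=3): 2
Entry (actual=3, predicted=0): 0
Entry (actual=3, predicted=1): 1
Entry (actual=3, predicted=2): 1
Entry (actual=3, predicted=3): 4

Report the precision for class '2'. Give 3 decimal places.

0.667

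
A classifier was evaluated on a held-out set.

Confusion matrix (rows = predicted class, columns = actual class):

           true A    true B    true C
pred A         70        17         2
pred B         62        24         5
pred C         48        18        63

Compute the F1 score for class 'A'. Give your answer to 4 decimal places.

0.5204

One-vs-rest for 'A': TP = diagonal; FP = other classes predicted 'A'; FN = 'A' predicted as other.
F1 score = 2·TP/(2·TP+FP+FN).
A: TP=70, FP=17+2=19, FN=62+48=110 → 140/269 = 0.52045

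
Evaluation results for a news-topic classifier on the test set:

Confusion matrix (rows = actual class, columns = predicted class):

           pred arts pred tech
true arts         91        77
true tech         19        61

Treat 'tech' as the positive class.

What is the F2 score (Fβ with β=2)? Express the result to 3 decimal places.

0.666

Fβ = (1+β²)·TP / ((1+β²)·TP + β²·FN + FP), with β²=4
= 5·61 / (5·61 + 4·19 + 77) = 0.666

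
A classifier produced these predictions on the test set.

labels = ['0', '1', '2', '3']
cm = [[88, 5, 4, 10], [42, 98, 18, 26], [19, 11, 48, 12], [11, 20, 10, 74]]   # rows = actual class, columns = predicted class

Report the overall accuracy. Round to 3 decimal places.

0.621

Accuracy = trace / total = (88+98+48+74=308) / 496 = 308/496 = 0.621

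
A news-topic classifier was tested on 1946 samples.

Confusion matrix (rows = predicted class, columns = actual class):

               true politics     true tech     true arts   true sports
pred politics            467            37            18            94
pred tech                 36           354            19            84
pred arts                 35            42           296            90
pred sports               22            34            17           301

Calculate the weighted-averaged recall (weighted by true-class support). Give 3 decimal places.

0.729

Per-class recall (TP/(TP+FN)):
  politics: TP=467, FN=36+35+22=93 → 467/560 = 0.8339
  tech: TP=354, FN=37+42+34=113 → 354/467 = 0.7580
  arts: TP=296, FN=18+19+17=54 → 296/350 = 0.8457
  sports: TP=301, FN=94+84+90=268 → 301/569 = 0.5290
Weighted-recall = Σ (supportᵢ/N)·recallᵢ with N=1946: (560/1946)·0.8339 + (467/1946)·0.7580 + (350/1946)·0.8457 + (569/1946)·0.5290 = 0.729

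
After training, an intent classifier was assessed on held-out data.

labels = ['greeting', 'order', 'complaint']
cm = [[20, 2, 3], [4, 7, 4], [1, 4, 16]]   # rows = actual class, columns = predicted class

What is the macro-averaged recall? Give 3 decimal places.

Per-class recall (TP/(TP+FN)):
  greeting: TP=20, FN=2+3=5 → 20/25 = 0.8000
  order: TP=7, FN=4+4=8 → 7/15 = 0.4667
  complaint: TP=16, FN=1+4=5 → 16/21 = 0.7619
Macro-recall = mean = (0.8000 + 0.4667 + 0.7619) / 3 = 0.676

0.676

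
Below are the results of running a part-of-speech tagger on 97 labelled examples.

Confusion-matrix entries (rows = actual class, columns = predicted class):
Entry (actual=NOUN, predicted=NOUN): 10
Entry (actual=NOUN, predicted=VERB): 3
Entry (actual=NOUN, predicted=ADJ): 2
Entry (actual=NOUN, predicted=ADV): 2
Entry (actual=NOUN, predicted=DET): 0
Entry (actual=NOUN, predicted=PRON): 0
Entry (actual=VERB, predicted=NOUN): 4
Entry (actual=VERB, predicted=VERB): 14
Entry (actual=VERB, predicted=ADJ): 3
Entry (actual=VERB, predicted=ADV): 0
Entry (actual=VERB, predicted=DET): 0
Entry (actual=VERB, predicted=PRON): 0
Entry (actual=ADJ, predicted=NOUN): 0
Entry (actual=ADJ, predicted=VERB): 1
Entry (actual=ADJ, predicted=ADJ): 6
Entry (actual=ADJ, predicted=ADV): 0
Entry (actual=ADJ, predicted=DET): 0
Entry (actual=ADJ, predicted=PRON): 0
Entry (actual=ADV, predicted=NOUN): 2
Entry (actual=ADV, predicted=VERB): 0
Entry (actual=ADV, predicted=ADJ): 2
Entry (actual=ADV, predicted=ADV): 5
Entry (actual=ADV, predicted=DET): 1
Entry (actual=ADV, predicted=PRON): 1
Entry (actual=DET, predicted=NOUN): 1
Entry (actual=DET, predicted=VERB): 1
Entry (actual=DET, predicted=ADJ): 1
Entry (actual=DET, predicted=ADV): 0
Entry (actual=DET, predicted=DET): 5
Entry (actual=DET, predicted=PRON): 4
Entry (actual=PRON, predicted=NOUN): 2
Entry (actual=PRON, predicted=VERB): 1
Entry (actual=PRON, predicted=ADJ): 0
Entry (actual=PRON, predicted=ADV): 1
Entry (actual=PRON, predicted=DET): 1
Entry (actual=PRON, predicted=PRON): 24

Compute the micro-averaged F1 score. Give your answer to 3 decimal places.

0.660

Micro-averaging pools counts across classes: ΣTP=64, ΣFP=33, ΣFN=33.
Micro-F1 score = 2·TP/(2·TP+FP+FN) on pooled counts = 0.660 (equals overall accuracy in single-label multiclass).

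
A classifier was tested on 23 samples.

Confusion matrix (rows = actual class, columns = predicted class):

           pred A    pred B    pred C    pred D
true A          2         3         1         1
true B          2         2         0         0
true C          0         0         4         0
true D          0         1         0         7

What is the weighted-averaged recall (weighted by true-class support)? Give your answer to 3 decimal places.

Per-class recall (TP/(TP+FN)):
  A: TP=2, FN=3+1+1=5 → 2/7 = 0.2857
  B: TP=2, FN=2+0+0=2 → 2/4 = 0.5000
  C: TP=4, FN=0+0+0=0 → 4/4 = 1.0000
  D: TP=7, FN=0+1+0=1 → 7/8 = 0.8750
Weighted-recall = Σ (supportᵢ/N)·recallᵢ with N=23: (7/23)·0.2857 + (4/23)·0.5000 + (4/23)·1.0000 + (8/23)·0.8750 = 0.652

0.652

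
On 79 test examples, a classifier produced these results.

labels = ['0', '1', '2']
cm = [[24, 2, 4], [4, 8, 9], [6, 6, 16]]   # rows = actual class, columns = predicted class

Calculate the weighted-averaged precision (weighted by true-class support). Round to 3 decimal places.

0.597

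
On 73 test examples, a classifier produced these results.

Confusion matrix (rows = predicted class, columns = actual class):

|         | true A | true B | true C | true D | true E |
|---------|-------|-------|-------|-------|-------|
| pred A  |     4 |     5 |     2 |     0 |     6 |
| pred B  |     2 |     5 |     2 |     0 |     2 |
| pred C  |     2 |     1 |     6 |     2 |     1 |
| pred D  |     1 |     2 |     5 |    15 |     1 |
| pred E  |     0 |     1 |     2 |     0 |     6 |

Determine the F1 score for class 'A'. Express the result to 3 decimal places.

Treat 'A' as positive and all other classes as negative.
F1 score = 2·TP/(2·TP+FP+FN).
A: TP=4, FP=5+2+0+6=13, FN=2+2+1+0=5 → 8/26 = 0.3077

0.308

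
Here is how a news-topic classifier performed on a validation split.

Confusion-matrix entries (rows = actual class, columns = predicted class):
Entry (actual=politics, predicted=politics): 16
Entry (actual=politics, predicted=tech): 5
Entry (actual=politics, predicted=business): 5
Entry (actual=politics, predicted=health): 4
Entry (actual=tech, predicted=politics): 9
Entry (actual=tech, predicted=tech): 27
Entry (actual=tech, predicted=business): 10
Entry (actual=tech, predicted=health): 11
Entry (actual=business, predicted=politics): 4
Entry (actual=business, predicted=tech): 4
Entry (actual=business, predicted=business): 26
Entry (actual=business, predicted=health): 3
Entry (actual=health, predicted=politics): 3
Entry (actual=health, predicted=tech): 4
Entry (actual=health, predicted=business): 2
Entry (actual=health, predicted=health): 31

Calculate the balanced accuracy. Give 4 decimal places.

Balanced accuracy = mean of per-class recall.
  politics: recall = 16/30 = 0.53333
  tech: recall = 27/57 = 0.47368
  business: recall = 26/37 = 0.70270
  health: recall = 31/40 = 0.77500
Mean = (0.53333 + 0.47368 + 0.70270 + 0.77500) / 4 = 0.6212

0.6212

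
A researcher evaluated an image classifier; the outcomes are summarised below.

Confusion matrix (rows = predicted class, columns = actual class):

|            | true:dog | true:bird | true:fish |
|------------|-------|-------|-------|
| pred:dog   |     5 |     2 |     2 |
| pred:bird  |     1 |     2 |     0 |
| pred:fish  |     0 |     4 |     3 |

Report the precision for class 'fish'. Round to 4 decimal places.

0.4286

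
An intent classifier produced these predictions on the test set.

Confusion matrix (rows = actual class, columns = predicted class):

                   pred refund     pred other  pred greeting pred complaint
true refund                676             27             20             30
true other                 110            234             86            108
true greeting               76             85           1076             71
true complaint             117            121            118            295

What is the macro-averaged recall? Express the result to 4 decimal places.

0.6521

Per-class recall (TP/(TP+FN)):
  refund: TP=676, FN=27+20+30=77 → 676/753 = 0.89774
  other: TP=234, FN=110+86+108=304 → 234/538 = 0.43494
  greeting: TP=1076, FN=76+85+71=232 → 1076/1308 = 0.82263
  complaint: TP=295, FN=117+121+118=356 → 295/651 = 0.45315
Macro-recall = mean = (0.89774 + 0.43494 + 0.82263 + 0.45315) / 4 = 0.6521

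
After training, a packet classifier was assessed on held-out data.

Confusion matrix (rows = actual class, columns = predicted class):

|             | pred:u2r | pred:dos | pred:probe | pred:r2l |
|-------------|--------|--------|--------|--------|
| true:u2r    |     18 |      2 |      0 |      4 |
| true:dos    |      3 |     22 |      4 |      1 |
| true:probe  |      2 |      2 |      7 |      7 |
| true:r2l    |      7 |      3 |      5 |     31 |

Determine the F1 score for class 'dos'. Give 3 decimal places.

Take TP from the diagonal, FP from the rest of the 'dos' prediction marginal, FN from the rest of the 'dos' actual marginal.
F1 score = 2·TP/(2·TP+FP+FN).
dos: TP=22, FP=2+2+3=7, FN=3+4+1=8 → 44/59 = 0.7458

0.746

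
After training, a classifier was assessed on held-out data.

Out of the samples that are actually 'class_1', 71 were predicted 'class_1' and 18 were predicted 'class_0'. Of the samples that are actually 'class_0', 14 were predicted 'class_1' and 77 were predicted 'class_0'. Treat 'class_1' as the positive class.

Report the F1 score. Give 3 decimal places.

0.816

Precision = TP/(TP+FP) = 71/85 = 0.8353
Recall = TP/(TP+FN) = 71/89 = 0.7978
F1 = 2·TP/(2·TP+FP+FN) = 142/174 = 0.816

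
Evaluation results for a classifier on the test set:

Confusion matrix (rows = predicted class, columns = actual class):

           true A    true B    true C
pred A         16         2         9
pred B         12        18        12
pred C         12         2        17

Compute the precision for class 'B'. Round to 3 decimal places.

0.429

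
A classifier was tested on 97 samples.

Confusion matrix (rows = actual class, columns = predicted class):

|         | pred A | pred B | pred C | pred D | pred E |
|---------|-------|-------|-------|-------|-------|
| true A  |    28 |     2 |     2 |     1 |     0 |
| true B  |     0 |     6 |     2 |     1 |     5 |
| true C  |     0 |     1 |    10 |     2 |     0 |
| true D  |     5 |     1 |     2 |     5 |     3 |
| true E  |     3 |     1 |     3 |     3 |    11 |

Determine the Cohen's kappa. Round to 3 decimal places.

Observed agreement pₒ = trace/N = 60/97 = 0.6186
Expected agreement pₑ = Σ (rowᵢ·colᵢ)/N² = (33·36 + 14·11 + 13·19 + 16·12 + 21·19)/97² = 0.2317
κ = (pₒ − pₑ)/(1 − pₑ) = (0.6186 − 0.2317)/(1 − 0.2317) = 0.504

0.504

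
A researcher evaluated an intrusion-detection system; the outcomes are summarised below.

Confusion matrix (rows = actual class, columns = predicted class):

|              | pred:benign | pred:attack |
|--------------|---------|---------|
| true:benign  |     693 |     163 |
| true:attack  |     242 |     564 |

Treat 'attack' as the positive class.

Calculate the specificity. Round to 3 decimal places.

Specificity = TN/(TN+FP) = 693/(693+163) = 0.810

0.810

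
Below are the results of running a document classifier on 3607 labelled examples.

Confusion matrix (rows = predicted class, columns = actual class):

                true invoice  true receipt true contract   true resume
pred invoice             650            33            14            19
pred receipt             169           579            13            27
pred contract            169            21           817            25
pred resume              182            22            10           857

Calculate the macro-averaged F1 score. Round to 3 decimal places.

Per-class F1 score (2·TP/(2·TP+FP+FN)):
  invoice: TP=650, FP=33+14+19=66, FN=169+169+182=520 → 1300/1886 = 0.6893
  receipt: TP=579, FP=169+13+27=209, FN=33+21+22=76 → 1158/1443 = 0.8025
  contract: TP=817, FP=169+21+25=215, FN=14+13+10=37 → 1634/1886 = 0.8664
  resume: TP=857, FP=182+22+10=214, FN=19+27+25=71 → 1714/1999 = 0.8574
Macro-F1 score = mean = (0.6893 + 0.8025 + 0.8664 + 0.8574) / 4 = 0.804

0.804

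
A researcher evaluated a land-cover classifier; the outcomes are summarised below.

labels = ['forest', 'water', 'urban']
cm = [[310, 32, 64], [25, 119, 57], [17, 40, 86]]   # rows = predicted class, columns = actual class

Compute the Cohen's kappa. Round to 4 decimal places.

Observed agreement pₒ = trace/N = 515/750 = 0.68667
Expected agreement pₑ = Σ (rowᵢ·colᵢ)/N² = (352·406 + 191·201 + 207·143)/750² = 0.37494
κ = (pₒ − pₑ)/(1 − pₑ) = (0.68667 − 0.37494)/(1 − 0.37494) = 0.4987

0.4987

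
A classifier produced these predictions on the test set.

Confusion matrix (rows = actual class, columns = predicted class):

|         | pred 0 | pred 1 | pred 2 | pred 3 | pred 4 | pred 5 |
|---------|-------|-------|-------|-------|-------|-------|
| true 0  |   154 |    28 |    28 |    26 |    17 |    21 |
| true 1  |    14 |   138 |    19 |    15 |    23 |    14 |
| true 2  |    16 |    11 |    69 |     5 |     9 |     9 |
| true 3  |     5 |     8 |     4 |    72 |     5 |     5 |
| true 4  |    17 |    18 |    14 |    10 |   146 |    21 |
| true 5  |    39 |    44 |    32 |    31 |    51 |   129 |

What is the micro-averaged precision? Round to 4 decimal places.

0.5588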